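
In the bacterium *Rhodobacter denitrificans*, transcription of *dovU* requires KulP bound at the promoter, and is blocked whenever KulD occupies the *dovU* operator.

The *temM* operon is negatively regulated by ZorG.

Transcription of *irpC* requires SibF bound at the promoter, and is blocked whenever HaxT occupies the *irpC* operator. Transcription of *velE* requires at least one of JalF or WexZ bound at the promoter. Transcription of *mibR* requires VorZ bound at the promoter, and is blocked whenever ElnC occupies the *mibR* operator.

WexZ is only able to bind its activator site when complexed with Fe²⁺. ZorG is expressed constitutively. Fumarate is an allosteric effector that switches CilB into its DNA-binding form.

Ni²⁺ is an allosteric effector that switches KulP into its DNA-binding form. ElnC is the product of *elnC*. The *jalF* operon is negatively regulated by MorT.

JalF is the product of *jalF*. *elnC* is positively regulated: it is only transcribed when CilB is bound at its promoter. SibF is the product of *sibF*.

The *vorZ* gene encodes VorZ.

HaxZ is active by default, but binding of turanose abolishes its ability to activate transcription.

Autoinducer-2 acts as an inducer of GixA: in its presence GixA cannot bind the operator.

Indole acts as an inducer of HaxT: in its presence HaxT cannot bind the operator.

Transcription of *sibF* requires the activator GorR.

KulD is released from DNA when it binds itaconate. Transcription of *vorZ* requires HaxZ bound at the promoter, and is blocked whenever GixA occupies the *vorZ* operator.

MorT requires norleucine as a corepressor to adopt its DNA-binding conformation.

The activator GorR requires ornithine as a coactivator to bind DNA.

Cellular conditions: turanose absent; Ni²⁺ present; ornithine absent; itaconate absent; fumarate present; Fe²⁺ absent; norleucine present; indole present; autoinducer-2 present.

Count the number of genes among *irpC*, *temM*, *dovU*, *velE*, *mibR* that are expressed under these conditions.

Ornithine is absent, so GorR is inactive.
Required activator GorR is absent, so *sibF* is not transcribed.
So SibF is not produced.
Indole is present, so HaxT is inactive.
Required activator SibF is absent, so *irpC* is not transcribed.
→ *irpC* is OFF.
ZorG is produced constitutively and is active.
With repressor ZorG bound, *temM* is not transcribed.
→ *temM* is OFF.
Ni²⁺ is present, so KulP is active.
Itaconate is absent, so KulD is active.
With repressor KulD bound, *dovU* is not transcribed.
→ *dovU* is OFF.
Norleucine is present, so MorT is active.
With repressor MorT bound, *jalF* is not transcribed.
So JalF is not produced.
Fe²⁺ is absent, so WexZ is inactive.
No activator is available at the *velE* promoter, so *velE* is not transcribed.
→ *velE* is OFF.
Turanose is absent, so HaxZ is active.
Autoinducer-2 is present, so GixA is inactive.
No repressor is bound and HaxZ is active, so *vorZ* is transcribed.
So VorZ is produced and active.
Fumarate is present, so CilB is active.
No repressor is bound and CilB is active, so *elnC* is transcribed.
So ElnC is produced and active.
With repressor ElnC bound, *mibR* is not transcribed.
→ *mibR* is OFF.
0 of the 5 genes are transcribed.

0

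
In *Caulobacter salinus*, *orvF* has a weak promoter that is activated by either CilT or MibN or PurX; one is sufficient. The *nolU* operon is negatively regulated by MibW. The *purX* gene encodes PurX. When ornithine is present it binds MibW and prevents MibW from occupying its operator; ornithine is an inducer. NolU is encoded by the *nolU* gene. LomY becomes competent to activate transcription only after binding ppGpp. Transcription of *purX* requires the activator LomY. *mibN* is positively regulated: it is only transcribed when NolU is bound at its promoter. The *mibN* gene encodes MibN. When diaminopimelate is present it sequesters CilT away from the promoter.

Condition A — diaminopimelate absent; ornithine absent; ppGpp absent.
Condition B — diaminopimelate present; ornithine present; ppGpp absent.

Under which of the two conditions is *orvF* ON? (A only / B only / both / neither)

Condition A:
Diaminopimelate is absent, so CilT is active.
Ornithine is absent, so MibW is active.
With repressor MibW bound, *nolU* is not transcribed.
So NolU is not produced.
Required activator NolU is absent, so *mibN* is not transcribed.
So MibN is not produced.
ppGpp is absent, so LomY is inactive.
Required activator LomY is absent, so *purX* is not transcribed.
So PurX is not produced.
Activator CilT is present, so *orvF* is transcribed.
→ *orvF* is ON in A.
Condition B:
Diaminopimelate is present, so CilT is inactive.
Ornithine is present, so MibW is inactive.
With no repressor bound, *nolU* is transcribed.
So NolU is produced and active.
No repressor is bound and NolU is active, so *mibN* is transcribed.
So MibN is produced and active.
ppGpp is absent, so LomY is inactive.
Required activator LomY is absent, so *purX* is not transcribed.
So PurX is not produced.
Activator MibN is present, so *orvF* is transcribed.
→ *orvF* is ON in B.

both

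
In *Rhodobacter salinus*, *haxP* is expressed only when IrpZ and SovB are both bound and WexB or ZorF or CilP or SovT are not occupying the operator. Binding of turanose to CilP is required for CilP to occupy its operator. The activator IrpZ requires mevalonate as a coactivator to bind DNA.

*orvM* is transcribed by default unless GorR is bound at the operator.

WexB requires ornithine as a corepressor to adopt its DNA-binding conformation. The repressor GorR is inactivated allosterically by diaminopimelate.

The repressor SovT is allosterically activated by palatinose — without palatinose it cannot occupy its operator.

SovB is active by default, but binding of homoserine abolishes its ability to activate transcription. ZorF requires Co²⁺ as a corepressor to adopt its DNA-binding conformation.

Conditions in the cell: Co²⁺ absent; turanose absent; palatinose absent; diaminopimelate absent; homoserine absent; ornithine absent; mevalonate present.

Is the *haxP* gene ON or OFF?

ON

Mevalonate is present, so IrpZ is active.
Ornithine is absent, so WexB is inactive.
Co²⁺ is absent, so ZorF is inactive.
Homoserine is absent, so SovB is active.
Turanose is absent, so CilP is inactive.
Palatinose is absent, so SovT is inactive.
No repressor is bound and IrpZ and SovB are active, so *haxP* is transcribed.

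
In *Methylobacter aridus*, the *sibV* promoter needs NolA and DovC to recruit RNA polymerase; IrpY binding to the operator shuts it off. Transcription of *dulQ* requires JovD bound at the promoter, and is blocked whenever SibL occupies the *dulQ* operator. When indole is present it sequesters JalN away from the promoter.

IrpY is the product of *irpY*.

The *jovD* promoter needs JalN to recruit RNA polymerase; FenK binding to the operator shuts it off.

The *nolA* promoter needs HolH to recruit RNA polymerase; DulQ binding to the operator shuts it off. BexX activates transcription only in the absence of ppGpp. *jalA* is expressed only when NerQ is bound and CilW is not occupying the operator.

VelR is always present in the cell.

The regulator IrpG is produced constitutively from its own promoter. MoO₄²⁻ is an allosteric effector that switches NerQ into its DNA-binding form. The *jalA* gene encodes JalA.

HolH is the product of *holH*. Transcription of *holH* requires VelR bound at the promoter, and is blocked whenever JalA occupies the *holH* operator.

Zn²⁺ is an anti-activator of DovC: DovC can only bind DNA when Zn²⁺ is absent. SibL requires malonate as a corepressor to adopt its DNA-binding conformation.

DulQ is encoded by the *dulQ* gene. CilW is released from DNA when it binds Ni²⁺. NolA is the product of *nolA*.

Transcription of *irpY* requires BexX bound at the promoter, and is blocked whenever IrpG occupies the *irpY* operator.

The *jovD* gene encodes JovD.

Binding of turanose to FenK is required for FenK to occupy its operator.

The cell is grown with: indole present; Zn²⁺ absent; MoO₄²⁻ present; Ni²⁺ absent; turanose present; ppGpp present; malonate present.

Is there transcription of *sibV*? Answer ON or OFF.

Ni²⁺ is absent, so CilW is active.
MoO₄²⁻ is present, so NerQ is active.
With repressor CilW bound, *jalA* is not transcribed.
So JalA is not produced.
VelR is produced constitutively and is active.
No repressor is bound and VelR is active, so *holH* is transcribed.
So HolH is produced and active.
Indole is present, so JalN is inactive.
Turanose is present, so FenK is active.
With repressor FenK bound, *jovD* is not transcribed.
So JovD is not produced.
Malonate is present, so SibL is active.
With repressor SibL bound, *dulQ* is not transcribed.
So DulQ is not produced.
No repressor is bound and HolH is active, so *nolA* is transcribed.
So NolA is produced and active.
IrpG is produced constitutively and is active.
ppGpp is present, so BexX is inactive.
With repressor IrpG bound, *irpY* is not transcribed.
So IrpY is not produced.
Zn²⁺ is absent, so DovC is active.
No repressor is bound and NolA and DovC are active, so *sibV* is transcribed.

ON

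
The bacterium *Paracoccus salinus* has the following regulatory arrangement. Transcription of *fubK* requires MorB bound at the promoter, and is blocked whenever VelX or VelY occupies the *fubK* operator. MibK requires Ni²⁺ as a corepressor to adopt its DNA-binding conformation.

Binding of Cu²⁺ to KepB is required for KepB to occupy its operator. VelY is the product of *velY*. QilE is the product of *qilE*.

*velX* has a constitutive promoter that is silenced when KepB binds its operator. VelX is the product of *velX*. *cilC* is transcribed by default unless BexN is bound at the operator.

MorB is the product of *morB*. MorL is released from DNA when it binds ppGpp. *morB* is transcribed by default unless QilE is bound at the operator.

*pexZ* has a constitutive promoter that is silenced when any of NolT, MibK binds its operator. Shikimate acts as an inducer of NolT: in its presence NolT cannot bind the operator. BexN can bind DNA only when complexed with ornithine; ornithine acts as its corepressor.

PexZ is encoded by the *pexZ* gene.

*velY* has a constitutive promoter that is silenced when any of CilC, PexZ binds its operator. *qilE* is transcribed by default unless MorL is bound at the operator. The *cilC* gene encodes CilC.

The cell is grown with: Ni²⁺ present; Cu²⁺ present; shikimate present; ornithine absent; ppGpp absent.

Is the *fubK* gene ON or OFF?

ON

Cu²⁺ is present, so KepB is active.
With repressor KepB bound, *velX* is not transcribed.
So VelX is not produced.
Ornithine is absent, so BexN is inactive.
With no repressor bound, *cilC* is transcribed.
So CilC is produced and active.
Shikimate is present, so NolT is inactive.
Ni²⁺ is present, so MibK is active.
With repressor MibK bound, *pexZ* is not transcribed.
So PexZ is not produced.
With repressor CilC bound, *velY* is not transcribed.
So VelY is not produced.
ppGpp is absent, so MorL is active.
With repressor MorL bound, *qilE* is not transcribed.
So QilE is not produced.
With no repressor bound, *morB* is transcribed.
So MorB is produced and active.
No repressor is bound and MorB is active, so *fubK* is transcribed.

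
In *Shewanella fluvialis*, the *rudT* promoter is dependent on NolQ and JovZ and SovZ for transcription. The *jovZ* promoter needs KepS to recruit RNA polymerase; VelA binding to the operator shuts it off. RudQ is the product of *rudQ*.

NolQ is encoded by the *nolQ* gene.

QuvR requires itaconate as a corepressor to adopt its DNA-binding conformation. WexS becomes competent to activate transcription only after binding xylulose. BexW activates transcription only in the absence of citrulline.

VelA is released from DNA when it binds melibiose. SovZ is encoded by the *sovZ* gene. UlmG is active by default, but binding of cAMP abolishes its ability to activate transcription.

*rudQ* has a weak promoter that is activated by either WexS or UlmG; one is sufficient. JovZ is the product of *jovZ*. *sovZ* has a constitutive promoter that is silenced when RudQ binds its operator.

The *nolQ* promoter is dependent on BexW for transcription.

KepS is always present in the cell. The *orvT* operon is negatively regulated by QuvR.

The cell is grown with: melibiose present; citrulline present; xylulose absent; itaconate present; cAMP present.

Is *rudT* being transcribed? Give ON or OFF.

OFF

Citrulline is present, so BexW is inactive.
Required activator BexW is absent, so *nolQ* is not transcribed.
So NolQ is not produced.
KepS is produced constitutively and is active.
Melibiose is present, so VelA is inactive.
No repressor is bound and KepS is active, so *jovZ* is transcribed.
So JovZ is produced and active.
Xylulose is absent, so WexS is inactive.
cAMP is present, so UlmG is inactive.
No activator is available at the *rudQ* promoter, so *rudQ* is not transcribed.
So RudQ is not produced.
With no repressor bound, *sovZ* is transcribed.
So SovZ is produced and active.
Required activator NolQ is absent, so *rudT* is not transcribed.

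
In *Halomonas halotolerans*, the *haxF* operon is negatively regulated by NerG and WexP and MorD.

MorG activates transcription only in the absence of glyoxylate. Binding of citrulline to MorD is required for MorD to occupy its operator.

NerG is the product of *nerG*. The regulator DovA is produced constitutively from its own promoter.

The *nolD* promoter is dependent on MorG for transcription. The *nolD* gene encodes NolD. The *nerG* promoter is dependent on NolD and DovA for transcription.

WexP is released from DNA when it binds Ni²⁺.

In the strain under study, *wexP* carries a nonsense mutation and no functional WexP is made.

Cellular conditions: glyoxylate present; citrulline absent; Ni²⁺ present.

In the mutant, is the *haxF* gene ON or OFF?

ON

Glyoxylate is present, so MorG is inactive.
Required activator MorG is absent, so *nolD* is not transcribed.
So NolD is not produced.
DovA is produced constitutively and is active.
Required activator NolD is absent, so *nerG* is not transcribed.
So NerG is not produced.
WexP is non-functional in this strain, so it has no effect.
Citrulline is absent, so MorD is inactive.
With no repressor bound, *haxF* is transcribed.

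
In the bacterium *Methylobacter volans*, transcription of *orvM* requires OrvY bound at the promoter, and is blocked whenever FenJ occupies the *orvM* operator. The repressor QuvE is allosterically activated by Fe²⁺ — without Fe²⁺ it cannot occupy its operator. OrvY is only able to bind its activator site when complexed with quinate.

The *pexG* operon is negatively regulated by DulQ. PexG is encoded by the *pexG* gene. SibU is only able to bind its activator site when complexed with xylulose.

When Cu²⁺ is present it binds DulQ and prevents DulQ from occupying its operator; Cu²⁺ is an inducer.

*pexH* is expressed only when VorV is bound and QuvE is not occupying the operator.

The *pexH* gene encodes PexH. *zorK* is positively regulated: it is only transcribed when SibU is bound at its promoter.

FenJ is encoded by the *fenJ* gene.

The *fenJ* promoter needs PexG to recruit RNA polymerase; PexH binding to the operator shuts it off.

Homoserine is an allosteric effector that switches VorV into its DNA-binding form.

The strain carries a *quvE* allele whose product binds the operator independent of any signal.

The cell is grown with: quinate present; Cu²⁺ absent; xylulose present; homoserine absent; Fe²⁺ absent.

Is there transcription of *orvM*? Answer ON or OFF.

ON

Quinate is present, so OrvY is active.
Homoserine is absent, so VorV is inactive.
QuvE is constitutively active in this strain.
With repressor QuvE bound, *pexH* is not transcribed.
So PexH is not produced.
Cu²⁺ is absent, so DulQ is active.
With repressor DulQ bound, *pexG* is not transcribed.
So PexG is not produced.
Required activator PexG is absent, so *fenJ* is not transcribed.
So FenJ is not produced.
No repressor is bound and OrvY is active, so *orvM* is transcribed.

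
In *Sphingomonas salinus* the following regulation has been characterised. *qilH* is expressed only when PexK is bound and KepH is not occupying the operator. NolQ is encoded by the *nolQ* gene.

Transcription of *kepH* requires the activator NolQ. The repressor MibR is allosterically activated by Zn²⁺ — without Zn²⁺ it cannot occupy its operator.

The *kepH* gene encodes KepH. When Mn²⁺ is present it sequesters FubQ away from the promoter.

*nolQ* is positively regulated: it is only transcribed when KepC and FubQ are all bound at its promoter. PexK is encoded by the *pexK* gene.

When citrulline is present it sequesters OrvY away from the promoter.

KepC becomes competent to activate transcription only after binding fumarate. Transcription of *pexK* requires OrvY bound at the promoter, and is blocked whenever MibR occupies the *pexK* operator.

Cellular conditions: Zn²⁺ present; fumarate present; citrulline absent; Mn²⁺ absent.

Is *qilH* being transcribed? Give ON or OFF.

OFF

Fumarate is present, so KepC is active.
Mn²⁺ is absent, so FubQ is active.
No repressor is bound and KepC and FubQ are active, so *nolQ* is transcribed.
So NolQ is produced and active.
No repressor is bound and NolQ is active, so *kepH* is transcribed.
So KepH is produced and active.
Zn²⁺ is present, so MibR is active.
Citrulline is absent, so OrvY is active.
With repressor MibR bound, *pexK* is not transcribed.
So PexK is not produced.
With repressor KepH bound, *qilH* is not transcribed.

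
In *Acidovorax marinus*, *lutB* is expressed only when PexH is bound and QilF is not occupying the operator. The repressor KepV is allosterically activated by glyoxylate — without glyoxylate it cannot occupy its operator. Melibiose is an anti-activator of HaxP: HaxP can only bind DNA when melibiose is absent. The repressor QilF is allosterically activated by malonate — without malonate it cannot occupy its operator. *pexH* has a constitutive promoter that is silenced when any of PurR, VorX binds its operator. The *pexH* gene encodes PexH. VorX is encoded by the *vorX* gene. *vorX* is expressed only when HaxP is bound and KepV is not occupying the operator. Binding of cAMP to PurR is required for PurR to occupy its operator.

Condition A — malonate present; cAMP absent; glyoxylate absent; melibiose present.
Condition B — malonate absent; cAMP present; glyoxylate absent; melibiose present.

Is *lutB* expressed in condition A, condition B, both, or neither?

Condition A:
Malonate is present, so QilF is active.
cAMP is absent, so PurR is inactive.
Glyoxylate is absent, so KepV is inactive.
Melibiose is present, so HaxP is inactive.
Required activator HaxP is absent, so *vorX* is not transcribed.
So VorX is not produced.
With no repressor bound, *pexH* is transcribed.
So PexH is produced and active.
With repressor QilF bound, *lutB* is not transcribed.
→ *lutB* is OFF in A.
Condition B:
Malonate is absent, so QilF is inactive.
cAMP is present, so PurR is active.
Glyoxylate is absent, so KepV is inactive.
Melibiose is present, so HaxP is inactive.
Required activator HaxP is absent, so *vorX* is not transcribed.
So VorX is not produced.
With repressor PurR bound, *pexH* is not transcribed.
So PexH is not produced.
Required activator PexH is absent, so *lutB* is not transcribed.
→ *lutB* is OFF in B.

neither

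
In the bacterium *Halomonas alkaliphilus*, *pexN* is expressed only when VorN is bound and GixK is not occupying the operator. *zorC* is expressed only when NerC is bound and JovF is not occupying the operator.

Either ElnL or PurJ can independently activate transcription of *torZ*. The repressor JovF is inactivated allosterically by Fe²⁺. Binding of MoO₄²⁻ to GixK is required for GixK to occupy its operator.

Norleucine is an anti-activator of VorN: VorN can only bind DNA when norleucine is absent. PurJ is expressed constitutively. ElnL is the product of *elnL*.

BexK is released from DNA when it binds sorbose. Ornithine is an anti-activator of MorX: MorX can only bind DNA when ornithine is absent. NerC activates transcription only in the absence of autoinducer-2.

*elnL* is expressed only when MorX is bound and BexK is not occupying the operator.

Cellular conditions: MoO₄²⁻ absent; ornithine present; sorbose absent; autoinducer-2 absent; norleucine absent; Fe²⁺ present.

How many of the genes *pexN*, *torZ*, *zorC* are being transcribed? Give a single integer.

3

MoO₄²⁻ is absent, so GixK is inactive.
Norleucine is absent, so VorN is active.
No repressor is bound and VorN is active, so *pexN* is transcribed.
→ *pexN* is ON.
Ornithine is present, so MorX is inactive.
Sorbose is absent, so BexK is active.
With repressor BexK bound, *elnL* is not transcribed.
So ElnL is not produced.
PurJ is produced constitutively and is active.
Activator PurJ is present, so *torZ* is transcribed.
→ *torZ* is ON.
Autoinducer-2 is absent, so NerC is active.
Fe²⁺ is present, so JovF is inactive.
No repressor is bound and NerC is active, so *zorC* is transcribed.
→ *zorC* is ON.
3 of the 3 genes are transcribed.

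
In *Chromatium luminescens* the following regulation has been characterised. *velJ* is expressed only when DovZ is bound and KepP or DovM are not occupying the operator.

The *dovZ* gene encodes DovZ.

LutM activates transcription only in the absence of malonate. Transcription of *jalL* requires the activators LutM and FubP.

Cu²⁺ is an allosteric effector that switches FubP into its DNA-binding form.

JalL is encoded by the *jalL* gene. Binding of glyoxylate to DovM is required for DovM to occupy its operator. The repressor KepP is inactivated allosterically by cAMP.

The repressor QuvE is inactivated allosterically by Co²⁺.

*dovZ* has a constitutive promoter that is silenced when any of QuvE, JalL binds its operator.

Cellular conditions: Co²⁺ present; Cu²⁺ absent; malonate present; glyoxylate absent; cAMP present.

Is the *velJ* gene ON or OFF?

ON

cAMP is present, so KepP is inactive.
Co²⁺ is present, so QuvE is inactive.
Malonate is present, so LutM is inactive.
Cu²⁺ is absent, so FubP is inactive.
Required activator LutM is absent, so *jalL* is not transcribed.
So JalL is not produced.
With no repressor bound, *dovZ* is transcribed.
So DovZ is produced and active.
Glyoxylate is absent, so DovM is inactive.
No repressor is bound and DovZ is active, so *velJ* is transcribed.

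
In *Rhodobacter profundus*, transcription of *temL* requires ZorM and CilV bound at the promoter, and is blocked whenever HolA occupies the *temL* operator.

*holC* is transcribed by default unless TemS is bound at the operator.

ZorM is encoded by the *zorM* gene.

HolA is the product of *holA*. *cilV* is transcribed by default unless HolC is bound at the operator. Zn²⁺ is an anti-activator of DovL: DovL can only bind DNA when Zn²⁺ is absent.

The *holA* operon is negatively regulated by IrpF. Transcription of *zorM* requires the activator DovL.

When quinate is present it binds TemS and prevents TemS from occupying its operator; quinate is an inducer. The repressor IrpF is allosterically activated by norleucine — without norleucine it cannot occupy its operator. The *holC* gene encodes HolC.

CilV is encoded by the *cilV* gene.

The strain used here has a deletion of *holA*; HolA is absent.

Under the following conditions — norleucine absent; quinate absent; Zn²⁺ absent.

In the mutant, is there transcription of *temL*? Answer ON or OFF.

ON

HolA is non-functional in this strain, so it has no effect.
Zn²⁺ is absent, so DovL is active.
No repressor is bound and DovL is active, so *zorM* is transcribed.
So ZorM is produced and active.
Quinate is absent, so TemS is active.
With repressor TemS bound, *holC* is not transcribed.
So HolC is not produced.
With no repressor bound, *cilV* is transcribed.
So CilV is produced and active.
No repressor is bound and ZorM and CilV are active, so *temL* is transcribed.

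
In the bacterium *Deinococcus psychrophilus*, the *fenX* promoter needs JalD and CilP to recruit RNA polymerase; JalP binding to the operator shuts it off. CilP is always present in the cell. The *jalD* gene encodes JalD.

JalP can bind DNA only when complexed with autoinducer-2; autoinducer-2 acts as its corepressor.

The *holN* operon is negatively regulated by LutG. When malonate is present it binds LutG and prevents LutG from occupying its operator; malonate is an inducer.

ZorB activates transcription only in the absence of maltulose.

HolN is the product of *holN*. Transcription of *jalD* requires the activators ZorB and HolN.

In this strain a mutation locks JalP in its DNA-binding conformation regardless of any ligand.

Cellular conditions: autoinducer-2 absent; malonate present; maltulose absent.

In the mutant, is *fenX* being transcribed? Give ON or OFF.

Maltulose is absent, so ZorB is active.
Malonate is present, so LutG is inactive.
With no repressor bound, *holN* is transcribed.
So HolN is produced and active.
No repressor is bound and ZorB and HolN are active, so *jalD* is transcribed.
So JalD is produced and active.
JalP is constitutively active in this strain.
CilP is produced constitutively and is active.
With repressor JalP bound, *fenX* is not transcribed.

OFF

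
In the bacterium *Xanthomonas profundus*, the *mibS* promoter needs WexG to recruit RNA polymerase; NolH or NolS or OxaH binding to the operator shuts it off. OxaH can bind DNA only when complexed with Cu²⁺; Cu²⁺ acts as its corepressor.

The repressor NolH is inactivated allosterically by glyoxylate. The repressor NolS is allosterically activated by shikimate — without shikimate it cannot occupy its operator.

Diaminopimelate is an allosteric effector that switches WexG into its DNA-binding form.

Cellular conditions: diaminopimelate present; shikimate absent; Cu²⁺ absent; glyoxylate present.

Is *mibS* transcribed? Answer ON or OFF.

Glyoxylate is present, so NolH is inactive.
Shikimate is absent, so NolS is inactive.
Diaminopimelate is present, so WexG is active.
Cu²⁺ is absent, so OxaH is inactive.
No repressor is bound and WexG is active, so *mibS* is transcribed.

ON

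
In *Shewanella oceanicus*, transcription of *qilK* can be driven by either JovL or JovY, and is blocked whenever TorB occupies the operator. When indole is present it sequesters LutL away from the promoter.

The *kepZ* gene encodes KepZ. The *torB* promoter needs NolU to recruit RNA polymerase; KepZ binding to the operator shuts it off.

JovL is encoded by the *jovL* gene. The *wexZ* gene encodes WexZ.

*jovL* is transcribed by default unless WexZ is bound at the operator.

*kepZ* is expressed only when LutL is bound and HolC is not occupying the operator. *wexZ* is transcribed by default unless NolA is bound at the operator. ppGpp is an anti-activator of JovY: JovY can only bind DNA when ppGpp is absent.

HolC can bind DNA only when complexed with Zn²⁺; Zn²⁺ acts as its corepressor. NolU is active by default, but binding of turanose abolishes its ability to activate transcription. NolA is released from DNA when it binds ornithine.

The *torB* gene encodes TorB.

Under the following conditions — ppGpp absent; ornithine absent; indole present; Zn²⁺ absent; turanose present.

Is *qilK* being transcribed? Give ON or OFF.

ON

Turanose is present, so NolU is inactive.
Zn²⁺ is absent, so HolC is inactive.
Indole is present, so LutL is inactive.
Required activator LutL is absent, so *kepZ* is not transcribed.
So KepZ is not produced.
Required activator NolU is absent, so *torB* is not transcribed.
So TorB is not produced.
Ornithine is absent, so NolA is active.
With repressor NolA bound, *wexZ* is not transcribed.
So WexZ is not produced.
With no repressor bound, *jovL* is transcribed.
So JovL is produced and active.
ppGpp is absent, so JovY is active.
Activator JovL is present, so *qilK* is transcribed.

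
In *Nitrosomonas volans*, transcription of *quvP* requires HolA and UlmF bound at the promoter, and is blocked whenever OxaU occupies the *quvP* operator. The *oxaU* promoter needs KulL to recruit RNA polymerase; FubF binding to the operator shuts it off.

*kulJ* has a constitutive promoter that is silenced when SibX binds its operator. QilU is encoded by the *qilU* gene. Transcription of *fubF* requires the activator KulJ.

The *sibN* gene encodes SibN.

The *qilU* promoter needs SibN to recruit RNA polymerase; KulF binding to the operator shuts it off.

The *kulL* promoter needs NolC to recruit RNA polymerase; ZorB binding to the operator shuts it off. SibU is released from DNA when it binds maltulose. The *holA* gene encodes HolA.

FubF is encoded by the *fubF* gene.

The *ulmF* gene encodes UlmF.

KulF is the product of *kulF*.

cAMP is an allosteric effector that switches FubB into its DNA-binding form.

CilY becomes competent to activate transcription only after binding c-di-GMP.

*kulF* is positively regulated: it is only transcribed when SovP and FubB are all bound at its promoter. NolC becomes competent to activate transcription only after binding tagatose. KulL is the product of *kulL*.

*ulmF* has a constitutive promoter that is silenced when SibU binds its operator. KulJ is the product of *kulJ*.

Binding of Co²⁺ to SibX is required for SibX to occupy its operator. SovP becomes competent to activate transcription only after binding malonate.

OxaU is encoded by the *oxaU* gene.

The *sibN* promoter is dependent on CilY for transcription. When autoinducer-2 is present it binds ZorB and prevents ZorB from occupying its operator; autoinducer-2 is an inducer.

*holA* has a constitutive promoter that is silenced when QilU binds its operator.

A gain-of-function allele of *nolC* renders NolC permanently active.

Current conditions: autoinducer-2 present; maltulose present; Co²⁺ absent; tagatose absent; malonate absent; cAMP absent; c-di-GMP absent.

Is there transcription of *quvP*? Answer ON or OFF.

ON

c-di-GMP is absent, so CilY is inactive.
Required activator CilY is absent, so *sibN* is not transcribed.
So SibN is not produced.
Malonate is absent, so SovP is inactive.
cAMP is absent, so FubB is inactive.
Required activator SovP is absent, so *kulF* is not transcribed.
So KulF is not produced.
Required activator SibN is absent, so *qilU* is not transcribed.
So QilU is not produced.
With no repressor bound, *holA* is transcribed.
So HolA is produced and active.
Maltulose is present, so SibU is inactive.
With no repressor bound, *ulmF* is transcribed.
So UlmF is produced and active.
NolC is constitutively active in this strain.
Autoinducer-2 is present, so ZorB is inactive.
No repressor is bound and NolC is active, so *kulL* is transcribed.
So KulL is produced and active.
Co²⁺ is absent, so SibX is inactive.
With no repressor bound, *kulJ* is transcribed.
So KulJ is produced and active.
No repressor is bound and KulJ is active, so *fubF* is transcribed.
So FubF is produced and active.
With repressor FubF bound, *oxaU* is not transcribed.
So OxaU is not produced.
No repressor is bound and HolA and UlmF are active, so *quvP* is transcribed.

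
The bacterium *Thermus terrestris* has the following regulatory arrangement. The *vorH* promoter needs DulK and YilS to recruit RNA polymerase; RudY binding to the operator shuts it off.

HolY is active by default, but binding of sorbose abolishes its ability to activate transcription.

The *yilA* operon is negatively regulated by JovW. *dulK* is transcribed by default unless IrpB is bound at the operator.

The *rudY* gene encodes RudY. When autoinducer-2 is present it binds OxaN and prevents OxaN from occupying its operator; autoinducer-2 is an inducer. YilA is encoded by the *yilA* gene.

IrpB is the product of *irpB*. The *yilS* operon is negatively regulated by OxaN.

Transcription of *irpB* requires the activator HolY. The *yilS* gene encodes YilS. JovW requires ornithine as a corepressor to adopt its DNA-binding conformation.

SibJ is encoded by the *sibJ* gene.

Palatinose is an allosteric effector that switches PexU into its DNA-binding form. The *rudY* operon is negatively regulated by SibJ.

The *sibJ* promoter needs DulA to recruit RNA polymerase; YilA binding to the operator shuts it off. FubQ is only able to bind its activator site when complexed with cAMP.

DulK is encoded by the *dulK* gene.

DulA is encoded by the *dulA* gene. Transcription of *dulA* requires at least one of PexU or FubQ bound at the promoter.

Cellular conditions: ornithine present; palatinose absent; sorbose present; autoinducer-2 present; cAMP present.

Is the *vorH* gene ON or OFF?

Ornithine is present, so JovW is active.
With repressor JovW bound, *yilA* is not transcribed.
So YilA is not produced.
Palatinose is absent, so PexU is inactive.
cAMP is present, so FubQ is active.
Activator FubQ is present, so *dulA* is transcribed.
So DulA is produced and active.
No repressor is bound and DulA is active, so *sibJ* is transcribed.
So SibJ is produced and active.
With repressor SibJ bound, *rudY* is not transcribed.
So RudY is not produced.
Sorbose is present, so HolY is inactive.
Required activator HolY is absent, so *irpB* is not transcribed.
So IrpB is not produced.
With no repressor bound, *dulK* is transcribed.
So DulK is produced and active.
Autoinducer-2 is present, so OxaN is inactive.
With no repressor bound, *yilS* is transcribed.
So YilS is produced and active.
No repressor is bound and DulK and YilS are active, so *vorH* is transcribed.

ON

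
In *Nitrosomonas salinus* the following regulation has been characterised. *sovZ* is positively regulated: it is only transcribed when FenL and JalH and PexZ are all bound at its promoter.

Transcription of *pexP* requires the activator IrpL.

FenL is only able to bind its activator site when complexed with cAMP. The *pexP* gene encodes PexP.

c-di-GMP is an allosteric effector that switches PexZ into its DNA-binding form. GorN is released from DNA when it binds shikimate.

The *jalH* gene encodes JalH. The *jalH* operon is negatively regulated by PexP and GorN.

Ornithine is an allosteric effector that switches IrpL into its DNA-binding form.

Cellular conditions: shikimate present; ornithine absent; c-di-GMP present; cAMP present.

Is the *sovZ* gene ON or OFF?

ON

cAMP is present, so FenL is active.
Ornithine is absent, so IrpL is inactive.
Required activator IrpL is absent, so *pexP* is not transcribed.
So PexP is not produced.
Shikimate is present, so GorN is inactive.
With no repressor bound, *jalH* is transcribed.
So JalH is produced and active.
c-di-GMP is present, so PexZ is active.
No repressor is bound and FenL and JalH and PexZ are active, so *sovZ* is transcribed.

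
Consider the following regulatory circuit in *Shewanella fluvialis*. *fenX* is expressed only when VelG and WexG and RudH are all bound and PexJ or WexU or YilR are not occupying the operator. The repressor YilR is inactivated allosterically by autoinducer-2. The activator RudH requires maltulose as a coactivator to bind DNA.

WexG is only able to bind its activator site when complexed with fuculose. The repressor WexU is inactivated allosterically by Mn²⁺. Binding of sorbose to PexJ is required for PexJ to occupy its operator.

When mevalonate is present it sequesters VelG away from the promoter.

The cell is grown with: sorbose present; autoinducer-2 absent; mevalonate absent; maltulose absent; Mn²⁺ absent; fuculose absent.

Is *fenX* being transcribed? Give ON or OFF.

OFF

Sorbose is present, so PexJ is active.
Mevalonate is absent, so VelG is active.
Fuculose is absent, so WexG is inactive.
Mn²⁺ is absent, so WexU is active.
Autoinducer-2 is absent, so YilR is active.
Maltulose is absent, so RudH is inactive.
With repressor PexJ bound, *fenX* is not transcribed.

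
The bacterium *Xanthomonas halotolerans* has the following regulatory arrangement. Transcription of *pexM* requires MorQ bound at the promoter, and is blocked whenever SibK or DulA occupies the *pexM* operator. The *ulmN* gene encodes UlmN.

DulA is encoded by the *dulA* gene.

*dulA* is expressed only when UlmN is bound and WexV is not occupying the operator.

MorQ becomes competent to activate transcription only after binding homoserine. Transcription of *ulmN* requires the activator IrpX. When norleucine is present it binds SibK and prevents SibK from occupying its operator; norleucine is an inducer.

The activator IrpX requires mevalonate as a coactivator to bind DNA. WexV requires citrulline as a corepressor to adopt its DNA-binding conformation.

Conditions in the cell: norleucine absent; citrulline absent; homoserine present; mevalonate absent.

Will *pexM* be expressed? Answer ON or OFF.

Norleucine is absent, so SibK is active.
Homoserine is present, so MorQ is active.
Mevalonate is absent, so IrpX is inactive.
Required activator IrpX is absent, so *ulmN* is not transcribed.
So UlmN is not produced.
Citrulline is absent, so WexV is inactive.
Required activator UlmN is absent, so *dulA* is not transcribed.
So DulA is not produced.
With repressor SibK bound, *pexM* is not transcribed.

OFF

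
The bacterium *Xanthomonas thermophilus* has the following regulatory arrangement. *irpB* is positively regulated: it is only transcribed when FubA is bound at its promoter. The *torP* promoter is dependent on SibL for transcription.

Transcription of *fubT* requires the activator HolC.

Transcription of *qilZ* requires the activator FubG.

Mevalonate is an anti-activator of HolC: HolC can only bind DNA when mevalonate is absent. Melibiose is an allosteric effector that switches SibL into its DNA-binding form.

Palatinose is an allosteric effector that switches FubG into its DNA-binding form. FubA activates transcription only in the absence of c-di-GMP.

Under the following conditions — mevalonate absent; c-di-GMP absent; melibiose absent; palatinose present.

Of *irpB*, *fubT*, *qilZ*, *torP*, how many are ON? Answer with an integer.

3

c-di-GMP is absent, so FubA is active.
No repressor is bound and FubA is active, so *irpB* is transcribed.
→ *irpB* is ON.
Mevalonate is absent, so HolC is active.
No repressor is bound and HolC is active, so *fubT* is transcribed.
→ *fubT* is ON.
Palatinose is present, so FubG is active.
No repressor is bound and FubG is active, so *qilZ* is transcribed.
→ *qilZ* is ON.
Melibiose is absent, so SibL is inactive.
Required activator SibL is absent, so *torP* is not transcribed.
→ *torP* is OFF.
3 of the 4 genes are transcribed.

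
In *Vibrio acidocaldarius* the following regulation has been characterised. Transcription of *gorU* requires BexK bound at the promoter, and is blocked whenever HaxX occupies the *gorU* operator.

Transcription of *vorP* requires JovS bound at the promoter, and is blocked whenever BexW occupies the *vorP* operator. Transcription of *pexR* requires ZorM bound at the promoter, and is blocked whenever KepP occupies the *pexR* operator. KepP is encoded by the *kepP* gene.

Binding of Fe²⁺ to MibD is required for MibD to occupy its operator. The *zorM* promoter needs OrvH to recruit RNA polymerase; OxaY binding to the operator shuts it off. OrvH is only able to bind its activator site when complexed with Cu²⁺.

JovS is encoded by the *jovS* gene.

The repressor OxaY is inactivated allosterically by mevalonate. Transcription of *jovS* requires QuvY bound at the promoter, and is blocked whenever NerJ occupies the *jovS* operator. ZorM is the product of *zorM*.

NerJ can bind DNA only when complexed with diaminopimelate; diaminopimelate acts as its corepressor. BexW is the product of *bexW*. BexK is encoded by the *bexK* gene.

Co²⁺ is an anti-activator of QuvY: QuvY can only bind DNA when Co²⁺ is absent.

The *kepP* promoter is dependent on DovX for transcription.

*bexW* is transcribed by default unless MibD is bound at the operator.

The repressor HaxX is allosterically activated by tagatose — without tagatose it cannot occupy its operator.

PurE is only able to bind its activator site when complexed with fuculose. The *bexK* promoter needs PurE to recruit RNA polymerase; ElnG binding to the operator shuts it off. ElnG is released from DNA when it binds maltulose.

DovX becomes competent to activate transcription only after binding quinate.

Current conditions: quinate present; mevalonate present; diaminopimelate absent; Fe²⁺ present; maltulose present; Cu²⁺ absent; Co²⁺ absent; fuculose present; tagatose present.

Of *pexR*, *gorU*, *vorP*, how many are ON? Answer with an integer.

1

Cu²⁺ is absent, so OrvH is inactive.
Mevalonate is present, so OxaY is inactive.
Required activator OrvH is absent, so *zorM* is not transcribed.
So ZorM is not produced.
Quinate is present, so DovX is active.
No repressor is bound and DovX is active, so *kepP* is transcribed.
So KepP is produced and active.
With repressor KepP bound, *pexR* is not transcribed.
→ *pexR* is OFF.
Fuculose is present, so PurE is active.
Maltulose is present, so ElnG is inactive.
No repressor is bound and PurE is active, so *bexK* is transcribed.
So BexK is produced and active.
Tagatose is present, so HaxX is active.
With repressor HaxX bound, *gorU* is not transcribed.
→ *gorU* is OFF.
Diaminopimelate is absent, so NerJ is inactive.
Co²⁺ is absent, so QuvY is active.
No repressor is bound and QuvY is active, so *jovS* is transcribed.
So JovS is produced and active.
Fe²⁺ is present, so MibD is active.
With repressor MibD bound, *bexW* is not transcribed.
So BexW is not produced.
No repressor is bound and JovS is active, so *vorP* is transcribed.
→ *vorP* is ON.
1 of the 3 genes is transcribed.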